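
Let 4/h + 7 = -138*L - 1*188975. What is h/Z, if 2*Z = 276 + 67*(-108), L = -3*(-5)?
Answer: 1/166215240 ≈ 6.0163e-9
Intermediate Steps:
L = 15
h = -1/47763 (h = 4/(-7 + (-138*15 - 1*188975)) = 4/(-7 + (-2070 - 188975)) = 4/(-7 - 191045) = 4/(-191052) = 4*(-1/191052) = -1/47763 ≈ -2.0937e-5)
Z = -3480 (Z = (276 + 67*(-108))/2 = (276 - 7236)/2 = (1/2)*(-6960) = -3480)
h/Z = -1/47763/(-3480) = -1/47763*(-1/3480) = 1/166215240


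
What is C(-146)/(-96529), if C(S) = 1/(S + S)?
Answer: 1/28186468 ≈ 3.5478e-8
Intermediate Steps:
C(S) = 1/(2*S)
C(-146)/(-96529) = ((½)/(-146))/(-96529) = ((½)*(-1/146))*(-1/96529) = -1/292*(-1/96529) = 1/28186468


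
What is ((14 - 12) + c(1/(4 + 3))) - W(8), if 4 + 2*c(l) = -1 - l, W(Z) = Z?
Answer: -60/7 ≈ -8.5714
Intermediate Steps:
c(l) = -5/2 - l/2 (c(l) = -2 + (-1 - l)/2 = -2 + (-½ - l/2) = -5/2 - l/2)
((14 - 12) + c(1/(4 + 3))) - W(8) = ((14 - 12) + (-5/2 - 1/(2*(4 + 3)))) - 1*8 = (2 + (-5/2 - ½/7)) - 8 = (2 + (-5/2 - ½*⅐)) - 8 = (2 + (-5/2 - 1/14)) - 8 = (2 - 18/7) - 8 = -4/7 - 8 = -60/7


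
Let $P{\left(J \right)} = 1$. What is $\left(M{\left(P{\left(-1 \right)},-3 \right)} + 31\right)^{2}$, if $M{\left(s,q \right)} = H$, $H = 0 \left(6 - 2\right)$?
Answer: $961$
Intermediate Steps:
$H = 0$ ($H = 0 \cdot 4 = 0$)
$M{\left(s,q \right)} = 0$
$\left(M{\left(P{\left(-1 \right)},-3 \right)} + 31\right)^{2} = \left(0 + 31\right)^{2} = 31^{2} = 961$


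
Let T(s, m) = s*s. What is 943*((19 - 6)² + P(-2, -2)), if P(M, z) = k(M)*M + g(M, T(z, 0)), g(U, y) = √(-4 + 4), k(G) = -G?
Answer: 155595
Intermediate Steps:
T(s, m) = s²
g(U, y) = 0 (g(U, y) = √0 = 0)
P(M, z) = -M² (P(M, z) = (-M)*M + 0 = -M² + 0 = -M²)
943*((19 - 6)² + P(-2, -2)) = 943*((19 - 6)² - 1*(-2)²) = 943*(13² - 1*4) = 943*(169 - 4) = 943*165 = 155595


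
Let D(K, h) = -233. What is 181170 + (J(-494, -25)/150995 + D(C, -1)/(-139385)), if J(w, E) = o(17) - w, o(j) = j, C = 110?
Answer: 762596658491064/4209287615 ≈ 1.8117e+5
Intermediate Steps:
J(w, E) = 17 - w
181170 + (J(-494, -25)/150995 + D(C, -1)/(-139385)) = 181170 + ((17 - 1*(-494))/150995 - 233/(-139385)) = 181170 + ((17 + 494)*(1/150995) - 233*(-1/139385)) = 181170 + (511*(1/150995) + 233/139385) = 181170 + (511/150995 + 233/139385) = 181170 + 21281514/4209287615 = 762596658491064/4209287615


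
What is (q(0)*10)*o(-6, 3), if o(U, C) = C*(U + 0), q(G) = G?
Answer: 0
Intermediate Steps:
o(U, C) = C*U
(q(0)*10)*o(-6, 3) = (0*10)*(3*(-6)) = 0*(-18) = 0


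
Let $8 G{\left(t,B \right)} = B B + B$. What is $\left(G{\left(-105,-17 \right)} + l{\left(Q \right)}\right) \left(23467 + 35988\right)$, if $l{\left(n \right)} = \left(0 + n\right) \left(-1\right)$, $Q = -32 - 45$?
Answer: $6599505$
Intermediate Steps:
$G{\left(t,B \right)} = \frac{B}{8} + \frac{B^{2}}{8}$ ($G{\left(t,B \right)} = \frac{B B + B}{8} = \frac{B^{2} + B}{8} = \frac{B + B^{2}}{8} = \frac{B}{8} + \frac{B^{2}}{8}$)
$Q = -77$ ($Q = -32 - 45 = -77$)
$l{\left(n \right)} = - n$ ($l{\left(n \right)} = n \left(-1\right) = - n$)
$\left(G{\left(-105,-17 \right)} + l{\left(Q \right)}\right) \left(23467 + 35988\right) = \left(\frac{1}{8} \left(-17\right) \left(1 - 17\right) - -77\right) \left(23467 + 35988\right) = \left(\frac{1}{8} \left(-17\right) \left(-16\right) + 77\right) 59455 = \left(34 + 77\right) 59455 = 111 \cdot 59455 = 6599505$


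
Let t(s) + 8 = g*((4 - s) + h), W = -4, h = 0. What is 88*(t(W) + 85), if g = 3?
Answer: 8888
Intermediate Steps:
t(s) = 4 - 3*s (t(s) = -8 + 3*((4 - s) + 0) = -8 + 3*(4 - s) = -8 + (12 - 3*s) = 4 - 3*s)
88*(t(W) + 85) = 88*((4 - 3*(-4)) + 85) = 88*((4 + 12) + 85) = 88*(16 + 85) = 88*101 = 8888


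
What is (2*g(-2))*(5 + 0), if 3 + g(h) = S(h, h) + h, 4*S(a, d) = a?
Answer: -55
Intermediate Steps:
S(a, d) = a/4
g(h) = -3 + 5*h/4 (g(h) = -3 + (h/4 + h) = -3 + 5*h/4)
(2*g(-2))*(5 + 0) = (2*(-3 + (5/4)*(-2)))*(5 + 0) = (2*(-3 - 5/2))*5 = (2*(-11/2))*5 = -11*5 = -55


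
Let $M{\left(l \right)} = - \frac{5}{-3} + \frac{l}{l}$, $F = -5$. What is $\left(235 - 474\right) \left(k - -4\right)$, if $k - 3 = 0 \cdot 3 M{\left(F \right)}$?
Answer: $-1673$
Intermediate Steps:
$M{\left(l \right)} = \frac{8}{3}$ ($M{\left(l \right)} = \left(-5\right) \left(- \frac{1}{3}\right) + 1 = \frac{5}{3} + 1 = \frac{8}{3}$)
$k = 3$ ($k = 3 + 0 \cdot 3 \cdot \frac{8}{3} = 3 + 0 \cdot \frac{8}{3} = 3 + 0 = 3$)
$\left(235 - 474\right) \left(k - -4\right) = \left(235 - 474\right) \left(3 - -4\right) = - 239 \left(3 + 4\right) = \left(-239\right) 7 = -1673$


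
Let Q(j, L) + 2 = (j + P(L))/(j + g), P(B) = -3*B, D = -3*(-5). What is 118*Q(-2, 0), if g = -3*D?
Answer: -10856/47 ≈ -230.98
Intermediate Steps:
D = 15
g = -45 (g = -3*15 = -45)
Q(j, L) = -2 + (j - 3*L)/(-45 + j) (Q(j, L) = -2 + (j - 3*L)/(j - 45) = -2 + (j - 3*L)/(-45 + j))
118*Q(-2, 0) = 118*((90 - 1*(-2) - 3*0)/(-45 - 2)) = 118*((90 + 2 + 0)/(-47)) = 118*(-1/47*92) = 118*(-92/47) = -10856/47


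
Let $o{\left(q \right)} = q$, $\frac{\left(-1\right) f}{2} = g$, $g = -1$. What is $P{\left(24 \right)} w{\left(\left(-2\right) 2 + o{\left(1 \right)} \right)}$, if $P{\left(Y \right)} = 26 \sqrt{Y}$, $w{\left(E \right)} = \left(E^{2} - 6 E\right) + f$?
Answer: $1508 \sqrt{6} \approx 3693.8$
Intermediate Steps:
$f = 2$ ($f = \left(-2\right) \left(-1\right) = 2$)
$w{\left(E \right)} = 2 + E^{2} - 6 E$ ($w{\left(E \right)} = \left(E^{2} - 6 E\right) + 2 = 2 + E^{2} - 6 E$)
$P{\left(24 \right)} w{\left(\left(-2\right) 2 + o{\left(1 \right)} \right)} = 26 \sqrt{24} \left(2 + \left(\left(-2\right) 2 + 1\right)^{2} - 6 \left(\left(-2\right) 2 + 1\right)\right) = 26 \cdot 2 \sqrt{6} \left(2 + \left(-4 + 1\right)^{2} - 6 \left(-4 + 1\right)\right) = 52 \sqrt{6} \left(2 + \left(-3\right)^{2} - -18\right) = 52 \sqrt{6} \left(2 + 9 + 18\right) = 52 \sqrt{6} \cdot 29 = 1508 \sqrt{6}$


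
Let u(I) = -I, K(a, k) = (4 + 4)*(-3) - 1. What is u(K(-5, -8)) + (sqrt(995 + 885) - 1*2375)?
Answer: -2350 + 2*sqrt(470) ≈ -2306.6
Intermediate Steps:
K(a, k) = -25 (K(a, k) = 8*(-3) - 1 = -24 - 1 = -25)
u(K(-5, -8)) + (sqrt(995 + 885) - 1*2375) = -1*(-25) + (sqrt(995 + 885) - 1*2375) = 25 + (sqrt(1880) - 2375) = 25 + (2*sqrt(470) - 2375) = 25 + (-2375 + 2*sqrt(470)) = -2350 + 2*sqrt(470)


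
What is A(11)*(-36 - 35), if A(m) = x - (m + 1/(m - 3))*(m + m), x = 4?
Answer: 68373/4 ≈ 17093.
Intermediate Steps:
A(m) = 4 - 2*m*(m + 1/(-3 + m)) (A(m) = 4 - (m + 1/(m - 3))*(m + m) = 4 - (m + 1/(-3 + m))*2*m = 4 - 2*m*(m + 1/(-3 + m)))
A(11)*(-36 - 35) = (2*(-6 + 11 - 1*11³ + 3*11²)/(-3 + 11))*(-36 - 35) = (2*(-6 + 11 - 1*1331 + 3*121)/8)*(-71) = (2*(⅛)*(-6 + 11 - 1331 + 363))*(-71) = (2*(⅛)*(-963))*(-71) = -963/4*(-71) = 68373/4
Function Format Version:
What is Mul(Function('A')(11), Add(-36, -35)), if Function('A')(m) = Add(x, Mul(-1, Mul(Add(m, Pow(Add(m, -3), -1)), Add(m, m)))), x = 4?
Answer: Rational(68373, 4) ≈ 17093.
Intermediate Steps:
Function('A')(m) = Add(4, Mul(-2, m, Add(m, Pow(Add(-3, m), -1)))) (Function('A')(m) = Add(4, Mul(-1, Mul(Add(m, Pow(Add(m, -3), -1)), Add(m, m)))) = Add(4, Mul(-1, Mul(Add(m, Pow(Add(-3, m), -1)), Mul(2, m)))) = Add(4, Mul(-1, Mul(2, m, Add(m, Pow(Add(-3, m), -1))))) = Add(4, Mul(-2, m, Add(m, Pow(Add(-3, m), -1)))))
Mul(Function('A')(11), Add(-36, -35)) = Mul(Mul(2, Pow(Add(-3, 11), -1), Add(-6, 11, Mul(-1, Pow(11, 3)), Mul(3, Pow(11, 2)))), Add(-36, -35)) = Mul(Mul(2, Pow(8, -1), Add(-6, 11, Mul(-1, 1331), Mul(3, 121))), -71) = Mul(Mul(2, Rational(1, 8), Add(-6, 11, -1331, 363)), -71) = Mul(Mul(2, Rational(1, 8), -963), -71) = Mul(Rational(-963, 4), -71) = Rational(68373, 4)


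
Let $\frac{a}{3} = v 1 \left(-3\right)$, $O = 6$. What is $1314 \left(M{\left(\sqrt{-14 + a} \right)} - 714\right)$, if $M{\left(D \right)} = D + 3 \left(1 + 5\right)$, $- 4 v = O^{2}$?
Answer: $-914544 + 1314 \sqrt{67} \approx -9.0379 \cdot 10^{5}$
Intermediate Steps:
$v = -9$ ($v = - \frac{6^{2}}{4} = \left(- \frac{1}{4}\right) 36 = -9$)
$a = 81$ ($a = 3 \left(-9\right) 1 \left(-3\right) = 3 \left(\left(-9\right) \left(-3\right)\right) = 3 \cdot 27 = 81$)
$M{\left(D \right)} = 18 + D$ ($M{\left(D \right)} = D + 3 \cdot 6 = D + 18 = 18 + D$)
$1314 \left(M{\left(\sqrt{-14 + a} \right)} - 714\right) = 1314 \left(\left(18 + \sqrt{-14 + 81}\right) - 714\right) = 1314 \left(\left(18 + \sqrt{67}\right) - 714\right) = 1314 \left(-696 + \sqrt{67}\right) = -914544 + 1314 \sqrt{67}$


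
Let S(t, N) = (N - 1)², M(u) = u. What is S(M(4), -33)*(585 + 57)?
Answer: 742152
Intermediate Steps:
S(t, N) = (-1 + N)²
S(M(4), -33)*(585 + 57) = (-1 - 33)²*(585 + 57) = (-34)²*642 = 1156*642 = 742152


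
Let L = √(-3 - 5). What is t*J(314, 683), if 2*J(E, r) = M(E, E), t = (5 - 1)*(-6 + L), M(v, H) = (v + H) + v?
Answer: -11304 + 3768*I*√2 ≈ -11304.0 + 5328.8*I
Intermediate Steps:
L = 2*I*√2 (L = √(-8) = 2*I*√2 ≈ 2.8284*I)
M(v, H) = H + 2*v (M(v, H) = (H + v) + v = H + 2*v)
t = -24 + 8*I*√2 (t = (5 - 1)*(-6 + 2*I*√2) = 4*(-6 + 2*I*√2) = -24 + 8*I*√2 ≈ -24.0 + 11.314*I)
J(E, r) = 3*E/2 (J(E, r) = (E + 2*E)/2 = (3*E)/2 = 3*E/2)
t*J(314, 683) = (-24 + 8*I*√2)*((3/2)*314) = (-24 + 8*I*√2)*471 = -11304 + 3768*I*√2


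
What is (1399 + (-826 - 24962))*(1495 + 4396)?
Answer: -143675599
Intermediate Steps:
(1399 + (-826 - 24962))*(1495 + 4396) = (1399 - 25788)*5891 = -24389*5891 = -143675599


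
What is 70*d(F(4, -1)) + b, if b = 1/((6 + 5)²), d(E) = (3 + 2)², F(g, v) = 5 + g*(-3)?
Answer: 211751/121 ≈ 1750.0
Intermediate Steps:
F(g, v) = 5 - 3*g
d(E) = 25 (d(E) = 5² = 25)
b = 1/121 (b = 1/(11²) = 1/121 ≈ 0.0082645)
70*d(F(4, -1)) + b = 70*25 + 1/121 = 1750 + 1/121 = 211751/121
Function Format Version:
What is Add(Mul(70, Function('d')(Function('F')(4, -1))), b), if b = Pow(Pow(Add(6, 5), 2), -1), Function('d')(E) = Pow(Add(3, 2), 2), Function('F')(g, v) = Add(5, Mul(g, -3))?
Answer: Rational(211751, 121) ≈ 1750.0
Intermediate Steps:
Function('F')(g, v) = Add(5, Mul(-3, g))
Function('d')(E) = 25 (Function('d')(E) = Pow(5, 2) = 25)
b = Rational(1, 121) (b = Pow(Pow(11, 2), -1) = Pow(121, -1) = Rational(1, 121) ≈ 0.0082645)
Add(Mul(70, Function('d')(Function('F')(4, -1))), b) = Add(Mul(70, 25), Rational(1, 121)) = Add(1750, Rational(1, 121)) = Rational(211751, 121)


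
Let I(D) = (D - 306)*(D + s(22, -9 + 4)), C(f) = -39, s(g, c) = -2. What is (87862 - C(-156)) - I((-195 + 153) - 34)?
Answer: 58105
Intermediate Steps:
I(D) = (-306 + D)*(-2 + D) (I(D) = (D - 306)*(D - 2) = (-306 + D)*(-2 + D))
(87862 - C(-156)) - I((-195 + 153) - 34) = (87862 - 1*(-39)) - (612 + ((-195 + 153) - 34)² - 308*((-195 + 153) - 34)) = (87862 + 39) - (612 + (-42 - 34)² - 308*(-42 - 34)) = 87901 - (612 + (-76)² - 308*(-76)) = 87901 - (612 + 5776 + 23408) = 87901 - 1*29796 = 87901 - 29796 = 58105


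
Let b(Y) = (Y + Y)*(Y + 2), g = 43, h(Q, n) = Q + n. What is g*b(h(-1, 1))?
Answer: 0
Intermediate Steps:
b(Y) = 2*Y*(2 + Y) (b(Y) = (2*Y)*(2 + Y) = 2*Y*(2 + Y))
g*b(h(-1, 1)) = 43*(2*(-1 + 1)*(2 + (-1 + 1))) = 43*(2*0*(2 + 0)) = 43*(2*0*2) = 43*0 = 0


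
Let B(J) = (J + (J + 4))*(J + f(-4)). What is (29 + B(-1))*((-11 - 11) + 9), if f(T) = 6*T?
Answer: 273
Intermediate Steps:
B(J) = (-24 + J)*(4 + 2*J) (B(J) = (J + (J + 4))*(J + 6*(-4)) = (J + (4 + J))*(J - 24) = (4 + 2*J)*(-24 + J) = (-24 + J)*(4 + 2*J))
(29 + B(-1))*((-11 - 11) + 9) = (29 + (-96 - 44*(-1) + 2*(-1)**2))*((-11 - 11) + 9) = (29 + (-96 + 44 + 2*1))*(-22 + 9) = (29 + (-96 + 44 + 2))*(-13) = (29 - 50)*(-13) = -21*(-13) = 273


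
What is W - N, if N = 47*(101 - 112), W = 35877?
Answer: 36394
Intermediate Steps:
N = -517 (N = 47*(-11) = -517)
W - N = 35877 - 1*(-517) = 35877 + 517 = 36394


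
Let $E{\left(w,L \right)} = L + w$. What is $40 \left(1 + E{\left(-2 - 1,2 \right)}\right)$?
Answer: $0$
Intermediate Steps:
$40 \left(1 + E{\left(-2 - 1,2 \right)}\right) = 40 \left(1 + \left(2 - 3\right)\right) = 40 \left(1 - 1\right) = 40 \cdot 0 = 0$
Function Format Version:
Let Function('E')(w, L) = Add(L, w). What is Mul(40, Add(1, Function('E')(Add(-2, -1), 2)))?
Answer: 0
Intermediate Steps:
Mul(40, Add(1, Function('E')(Add(-2, -1), 2))) = Mul(40, Add(1, Add(2, Add(-2, -1)))) = Mul(40, Add(1, Add(2, -3))) = Mul(40, Add(1, -1)) = Mul(40, 0) = 0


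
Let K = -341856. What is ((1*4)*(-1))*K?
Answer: 1367424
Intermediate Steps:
((1*4)*(-1))*K = ((1*4)*(-1))*(-341856) = (4*(-1))*(-341856) = -4*(-341856) = 1367424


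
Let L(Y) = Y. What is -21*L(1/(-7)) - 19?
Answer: -16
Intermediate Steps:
-21*L(1/(-7)) - 19 = -21/(-7) - 19 = -21*(-⅐) - 19 = 3 - 19 = -16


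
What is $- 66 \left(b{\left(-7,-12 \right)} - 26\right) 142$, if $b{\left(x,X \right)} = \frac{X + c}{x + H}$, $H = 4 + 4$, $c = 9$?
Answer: $271788$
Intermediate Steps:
$H = 8$
$b{\left(x,X \right)} = \frac{9 + X}{8 + x}$ ($b{\left(x,X \right)} = \frac{X + 9}{x + 8} = \frac{9 + X}{8 + x}$)
$- 66 \left(b{\left(-7,-12 \right)} - 26\right) 142 = - 66 \left(\frac{9 - 12}{8 - 7} - 26\right) 142 = - 66 \left(1^{-1} \left(-3\right) - 26\right) 142 = - 66 \left(1 \left(-3\right) - 26\right) 142 = - 66 \left(-3 - 26\right) 142 = - 66 \left(\left(-29\right) 142\right) = \left(-66\right) \left(-4118\right) = 271788$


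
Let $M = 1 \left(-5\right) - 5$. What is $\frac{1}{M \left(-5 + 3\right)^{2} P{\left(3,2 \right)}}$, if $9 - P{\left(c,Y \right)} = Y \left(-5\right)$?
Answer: $- \frac{1}{760} \approx -0.0013158$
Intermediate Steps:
$P{\left(c,Y \right)} = 9 + 5 Y$ ($P{\left(c,Y \right)} = 9 - Y \left(-5\right) = 9 - - 5 Y = 9 + 5 Y$)
$M = -10$ ($M = -5 - 5 = -10$)
$\frac{1}{M \left(-5 + 3\right)^{2} P{\left(3,2 \right)}} = \frac{1}{- 10 \left(-5 + 3\right)^{2} \left(9 + 5 \cdot 2\right)} = \frac{1}{- 10 \left(-2\right)^{2} \left(9 + 10\right)} = \frac{1}{\left(-10\right) 4 \cdot 19} = \frac{1}{\left(-40\right) 19} = \frac{1}{-760} = - \frac{1}{760}$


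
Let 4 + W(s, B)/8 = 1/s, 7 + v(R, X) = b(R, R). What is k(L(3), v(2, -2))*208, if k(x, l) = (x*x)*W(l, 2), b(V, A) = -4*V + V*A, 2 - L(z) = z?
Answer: -74880/11 ≈ -6807.3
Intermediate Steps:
L(z) = 2 - z
b(V, A) = -4*V + A*V
v(R, X) = -7 + R*(-4 + R)
W(s, B) = -32 + 8/s
k(x, l) = x²*(-32 + 8/l) (k(x, l) = (x*x)*(-32 + 8/l) = x²*(-32 + 8/l))
k(L(3), v(2, -2))*208 = ((2 - 1*3)²*(8 - 32*(-7 + 2*(-4 + 2)))/(-7 + 2*(-4 + 2)))*208 = ((2 - 3)²*(8 - 32*(-7 + 2*(-2)))/(-7 + 2*(-2)))*208 = ((-1)²*(8 - 32*(-7 - 4))/(-7 - 4))*208 = (1*(8 - 32*(-11))/(-11))*208 = -1/11*1*(8 + 352)*208 = -1/11*1*360*208 = -360/11*208 = -74880/11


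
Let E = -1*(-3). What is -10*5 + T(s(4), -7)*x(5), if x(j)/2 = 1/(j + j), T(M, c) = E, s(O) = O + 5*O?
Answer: -247/5 ≈ -49.400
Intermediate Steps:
E = 3
s(O) = 6*O
T(M, c) = 3
x(j) = 1/j (x(j) = 2/(j + j) = 2/((2*j)) = 2*(1/(2*j)) = 1/j)
-10*5 + T(s(4), -7)*x(5) = -10*5 + 3/5 = -50 + 3*(1/5) = -50 + 3/5 = -247/5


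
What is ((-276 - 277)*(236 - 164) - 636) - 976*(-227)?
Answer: 181100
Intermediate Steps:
((-276 - 277)*(236 - 164) - 636) - 976*(-227) = (-553*72 - 636) + 221552 = (-39816 - 636) + 221552 = -40452 + 221552 = 181100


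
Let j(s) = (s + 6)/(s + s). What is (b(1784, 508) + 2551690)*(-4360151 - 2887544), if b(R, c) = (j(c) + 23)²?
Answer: -4773635718781697495/258064 ≈ -1.8498e+13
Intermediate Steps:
j(s) = (6 + s)/(2*s) (j(s) = (6 + s)/((2*s)) = (6 + s)*(1/(2*s)) = (6 + s)/(2*s))
b(R, c) = (23 + (6 + c)/(2*c))² (b(R, c) = ((6 + c)/(2*c) + 23)² = (23 + (6 + c)/(2*c))²)
(b(1784, 508) + 2551690)*(-4360151 - 2887544) = ((¼)*(6 + 47*508)²/508² + 2551690)*(-4360151 - 2887544) = ((¼)*(1/258064)*(6 + 23876)² + 2551690)*(-7247695) = ((¼)*(1/258064)*23882² + 2551690)*(-7247695) = ((¼)*(1/258064)*570349924 + 2551690)*(-7247695) = (142587481/258064 + 2551690)*(-7247695) = (658641915641/258064)*(-7247695) = -4773635718781697495/258064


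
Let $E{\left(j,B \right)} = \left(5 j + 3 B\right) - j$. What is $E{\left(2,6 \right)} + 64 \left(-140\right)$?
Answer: $-8934$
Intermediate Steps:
$E{\left(j,B \right)} = 3 B + 4 j$ ($E{\left(j,B \right)} = \left(3 B + 5 j\right) - j = 3 B + 4 j$)
$E{\left(2,6 \right)} + 64 \left(-140\right) = \left(3 \cdot 6 + 4 \cdot 2\right) + 64 \left(-140\right) = \left(18 + 8\right) - 8960 = 26 - 8960 = -8934$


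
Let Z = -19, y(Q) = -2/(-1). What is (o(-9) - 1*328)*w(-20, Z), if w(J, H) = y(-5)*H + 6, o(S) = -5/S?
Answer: 94304/9 ≈ 10478.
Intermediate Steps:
y(Q) = 2 (y(Q) = -2*(-1) = 2)
w(J, H) = 6 + 2*H (w(J, H) = 2*H + 6 = 6 + 2*H)
(o(-9) - 1*328)*w(-20, Z) = (-5/(-9) - 1*328)*(6 + 2*(-19)) = (-5*(-⅑) - 328)*(6 - 38) = (5/9 - 328)*(-32) = -2947/9*(-32) = 94304/9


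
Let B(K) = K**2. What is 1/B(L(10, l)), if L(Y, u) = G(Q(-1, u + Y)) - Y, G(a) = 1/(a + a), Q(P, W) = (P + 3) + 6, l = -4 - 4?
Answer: 256/25281 ≈ 0.010126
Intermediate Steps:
l = -8
Q(P, W) = 9 + P (Q(P, W) = (3 + P) + 6 = 9 + P)
G(a) = 1/(2*a)
L(Y, u) = 1/16 - Y (L(Y, u) = 1/(2*(9 - 1)) - Y = (1/2)/8 - Y = (1/2)*(1/8) - Y = 1/16 - Y)
1/B(L(10, l)) = 1/((1/16 - 1*10)**2) = 1/((1/16 - 10)**2) = 1/((-159/16)**2) = 1/(25281/256) = 256/25281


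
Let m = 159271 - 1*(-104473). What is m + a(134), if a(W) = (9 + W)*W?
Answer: 282906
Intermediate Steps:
a(W) = W*(9 + W)
m = 263744 (m = 159271 + 104473 = 263744)
m + a(134) = 263744 + 134*(9 + 134) = 263744 + 134*143 = 263744 + 19162 = 282906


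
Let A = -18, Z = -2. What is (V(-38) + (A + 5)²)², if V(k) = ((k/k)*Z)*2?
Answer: 27225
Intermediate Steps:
V(k) = -4 (V(k) = ((k/k)*(-2))*2 = (1*(-2))*2 = -2*2 = -4)
(V(-38) + (A + 5)²)² = (-4 + (-18 + 5)²)² = (-4 + (-13)²)² = (-4 + 169)² = 165² = 27225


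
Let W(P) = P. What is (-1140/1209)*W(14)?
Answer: -5320/403 ≈ -13.201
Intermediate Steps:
(-1140/1209)*W(14) = -1140/1209*14 = -1140*1/1209*14 = -380/403*14 = -5320/403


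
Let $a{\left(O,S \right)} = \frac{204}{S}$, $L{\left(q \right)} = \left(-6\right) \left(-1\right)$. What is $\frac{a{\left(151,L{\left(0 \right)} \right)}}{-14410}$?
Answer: $- \frac{17}{7205} \approx -0.0023595$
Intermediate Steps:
$L{\left(q \right)} = 6$
$\frac{a{\left(151,L{\left(0 \right)} \right)}}{-14410} = \frac{204 \cdot \frac{1}{6}}{-14410} = 204 \cdot \frac{1}{6} \left(- \frac{1}{14410}\right) = 34 \left(- \frac{1}{14410}\right) = - \frac{17}{7205}$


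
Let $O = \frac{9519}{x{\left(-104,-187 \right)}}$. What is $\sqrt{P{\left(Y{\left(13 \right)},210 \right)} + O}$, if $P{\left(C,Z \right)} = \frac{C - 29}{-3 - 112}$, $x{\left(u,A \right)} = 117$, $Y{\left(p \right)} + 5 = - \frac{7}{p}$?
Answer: $\frac{\sqrt{1642595370}}{4485} \approx 9.0366$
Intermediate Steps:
$Y{\left(p \right)} = -5 - \frac{7}{p}$
$P{\left(C,Z \right)} = \frac{29}{115} - \frac{C}{115}$ ($P{\left(C,Z \right)} = \frac{-29 + C}{-115} = \left(-29 + C\right) \left(- \frac{1}{115}\right) = \frac{29}{115} - \frac{C}{115}$)
$O = \frac{3173}{39}$ ($O = \frac{9519}{117} = 9519 \cdot \frac{1}{117} = \frac{3173}{39} \approx 81.359$)
$\sqrt{P{\left(Y{\left(13 \right)},210 \right)} + O} = \sqrt{\left(\frac{29}{115} - \frac{-5 - \frac{7}{13}}{115}\right) + \frac{3173}{39}} = \sqrt{\left(\frac{29}{115} - - \frac{72}{1495}\right) + \frac{3173}{39}} = \sqrt{\left(\frac{29}{115} + \frac{72}{1495}\right) + \frac{3173}{39}} = \sqrt{\frac{449}{1495} + \frac{3173}{39}} = \sqrt{\frac{366242}{4485}} = \frac{\sqrt{1642595370}}{4485}$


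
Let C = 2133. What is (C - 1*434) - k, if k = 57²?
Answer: -1550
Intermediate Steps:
k = 3249
(C - 1*434) - k = (2133 - 1*434) - 1*3249 = (2133 - 434) - 3249 = 1699 - 3249 = -1550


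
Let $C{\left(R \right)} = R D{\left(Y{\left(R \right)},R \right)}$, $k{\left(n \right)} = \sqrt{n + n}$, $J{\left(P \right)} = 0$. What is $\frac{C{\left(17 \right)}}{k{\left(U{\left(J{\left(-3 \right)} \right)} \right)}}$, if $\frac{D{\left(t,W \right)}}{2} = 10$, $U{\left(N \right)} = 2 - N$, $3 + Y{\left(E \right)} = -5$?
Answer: $170$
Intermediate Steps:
$Y{\left(E \right)} = -8$ ($Y{\left(E \right)} = -3 - 5 = -8$)
$D{\left(t,W \right)} = 20$ ($D{\left(t,W \right)} = 2 \cdot 10 = 20$)
$k{\left(n \right)} = \sqrt{2} \sqrt{n}$ ($k{\left(n \right)} = \sqrt{2 n} = \sqrt{2} \sqrt{n}$)
$C{\left(R \right)} = 20 R$ ($C{\left(R \right)} = R 20 = 20 R$)
$\frac{C{\left(17 \right)}}{k{\left(U{\left(J{\left(-3 \right)} \right)} \right)}} = \frac{20 \cdot 17}{\sqrt{2} \sqrt{2 - 0}} = \frac{340}{\sqrt{2} \sqrt{2 + 0}} = \frac{340}{\sqrt{2} \sqrt{2}} = \frac{340}{2} = 340 \cdot \frac{1}{2} = 170$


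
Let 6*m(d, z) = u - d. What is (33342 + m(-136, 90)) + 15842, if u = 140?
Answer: 49230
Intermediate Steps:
m(d, z) = 70/3 - d/6 (m(d, z) = (140 - d)/6 = 70/3 - d/6)
(33342 + m(-136, 90)) + 15842 = (33342 + (70/3 - ⅙*(-136))) + 15842 = (33342 + (70/3 + 68/3)) + 15842 = (33342 + 46) + 15842 = 33388 + 15842 = 49230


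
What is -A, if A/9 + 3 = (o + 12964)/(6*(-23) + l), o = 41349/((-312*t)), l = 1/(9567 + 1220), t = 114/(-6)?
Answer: 2567720156661/2941483480 ≈ 872.93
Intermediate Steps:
t = -19 (t = 114*(-1/6) = -19)
l = 1/10787 ≈ 9.2704e-5
o = 13783/1976 (o = 41349/((-312*(-19))) = 41349/5928 = 41349*(1/5928) = 13783/1976 ≈ 6.9752)
A = -2567720156661/2941483480 (A = -27 + 9*((13783/1976 + 12964)/(6*(-23) + 1/10787)) = -27 + 9*(25630647/(1976*(-138 + 1/10787))) = -27 + 9*(25630647/(1976*(-1488605/10787))) = -27 + 9*((25630647/1976)*(-10787/1488605)) = -27 + 9*(-276477789189/2941483480) = -27 - 2488300102701/2941483480 = -2567720156661/2941483480 ≈ -872.93)
-A = -1*(-2567720156661/2941483480) = 2567720156661/2941483480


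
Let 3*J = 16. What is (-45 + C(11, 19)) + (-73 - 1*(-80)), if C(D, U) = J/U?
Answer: -2150/57 ≈ -37.719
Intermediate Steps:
J = 16/3 (J = (1/3)*16 = 16/3 ≈ 5.3333)
C(D, U) = 16/(3*U)
(-45 + C(11, 19)) + (-73 - 1*(-80)) = (-45 + (16/3)/19) + (-73 - 1*(-80)) = (-45 + (16/3)*(1/19)) + (-73 + 80) = (-45 + 16/57) + 7 = -2549/57 + 7 = -2150/57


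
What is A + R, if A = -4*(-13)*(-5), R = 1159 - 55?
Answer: 844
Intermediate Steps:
R = 1104
A = -260 (A = 52*(-5) = -260)
A + R = -260 + 1104 = 844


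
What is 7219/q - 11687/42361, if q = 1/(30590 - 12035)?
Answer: 5674194303058/42361 ≈ 1.3395e+8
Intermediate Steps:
q = 1/18555 ≈ 5.3894e-5
7219/q - 11687/42361 = 7219/(1/18555) - 11687/42361 = 7219*18555 - 11687*1/42361 = 133948545 - 11687/42361 = 5674194303058/42361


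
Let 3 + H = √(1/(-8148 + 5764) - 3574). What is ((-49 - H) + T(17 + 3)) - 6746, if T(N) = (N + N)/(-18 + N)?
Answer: -6772 - 3*I*√141060237/596 ≈ -6772.0 - 59.783*I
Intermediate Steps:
T(N) = 2*N/(-18 + N) (T(N) = (2*N)/(-18 + N) = 2*N/(-18 + N))
H = -3 + 3*I*√141060237/596 (H = -3 + √(1/(-8148 + 5764) - 3574) = -3 + √(1/(-2384) - 3574) = -3 + √(-1/2384 - 3574) = -3 + √(-8520417/2384) = -3 + 3*I*√141060237/596 ≈ -3.0 + 59.783*I)
((-49 - H) + T(17 + 3)) - 6746 = ((-49 - (-3 + 3*I*√141060237/596)) + 2*(17 + 3)/(-18 + (17 + 3))) - 6746 = ((-49 + (3 - 3*I*√141060237/596)) + 2*20/(-18 + 20)) - 6746 = ((-46 - 3*I*√141060237/596) + 2*20/2) - 6746 = ((-46 - 3*I*√141060237/596) + 2*20*(½)) - 6746 = ((-46 - 3*I*√141060237/596) + 20) - 6746 = (-26 - 3*I*√141060237/596) - 6746 = -6772 - 3*I*√141060237/596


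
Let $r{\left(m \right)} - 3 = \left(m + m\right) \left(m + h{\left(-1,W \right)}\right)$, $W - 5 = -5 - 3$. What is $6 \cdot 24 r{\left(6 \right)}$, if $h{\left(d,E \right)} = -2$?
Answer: $7344$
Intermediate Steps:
$W = -3$ ($W = 5 - 8 = -3$)
$r{\left(m \right)} = 3 + 2 m \left(-2 + m\right)$ ($r{\left(m \right)} = 3 + \left(m + m\right) \left(m - 2\right) = 3 + 2 m \left(-2 + m\right)$)
$6 \cdot 24 r{\left(6 \right)} = 6 \cdot 24 \left(3 - 24 + 2 \cdot 6^{2}\right) = 144 \left(3 - 24 + 2 \cdot 36\right) = 144 \left(3 - 24 + 72\right) = 144 \cdot 51 = 7344$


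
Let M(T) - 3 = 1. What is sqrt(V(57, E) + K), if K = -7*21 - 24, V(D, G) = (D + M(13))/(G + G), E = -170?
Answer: 11*I*sqrt(40885)/170 ≈ 13.084*I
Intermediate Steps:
M(T) = 4 (M(T) = 3 + 1 = 4)
V(D, G) = (4 + D)/(2*G) (V(D, G) = (D + 4)/(G + G) = (4 + D)/((2*G)) = (4 + D)*(1/(2*G)) = (4 + D)/(2*G))
K = -171 (K = -147 - 24 = -171)
sqrt(V(57, E) + K) = sqrt((1/2)*(4 + 57)/(-170) - 171) = sqrt((1/2)*(-1/170)*61 - 171) = sqrt(-61/340 - 171) = sqrt(-58201/340) = 11*I*sqrt(40885)/170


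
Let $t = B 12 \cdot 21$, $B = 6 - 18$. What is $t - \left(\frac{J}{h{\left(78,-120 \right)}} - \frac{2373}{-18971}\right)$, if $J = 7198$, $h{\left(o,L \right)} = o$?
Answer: $- \frac{2305733032}{739869} \approx -3116.4$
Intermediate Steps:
$B = -12$ ($B = 6 - 18 = -12$)
$t = -3024$ ($t = \left(-12\right) 12 \cdot 21 = \left(-144\right) 21 = -3024$)
$t - \left(\frac{J}{h{\left(78,-120 \right)}} - \frac{2373}{-18971}\right) = -3024 - \left(\frac{7198}{78} - \frac{2373}{-18971}\right) = -3024 - \left(7198 \cdot \frac{1}{78} - - \frac{2373}{18971}\right) = -3024 - \left(\frac{3599}{39} + \frac{2373}{18971}\right) = -3024 - \frac{68369176}{739869} = - \frac{2305733032}{739869}$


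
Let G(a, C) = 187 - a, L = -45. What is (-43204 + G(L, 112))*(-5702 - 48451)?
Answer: 2327062716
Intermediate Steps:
(-43204 + G(L, 112))*(-5702 - 48451) = (-43204 + (187 - 1*(-45)))*(-5702 - 48451) = (-43204 + (187 + 45))*(-54153) = (-43204 + 232)*(-54153) = -42972*(-54153) = 2327062716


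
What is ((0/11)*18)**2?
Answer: 0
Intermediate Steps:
((0/11)*18)**2 = ((0*(1/11))*18)**2 = (0*18)**2 = 0**2 = 0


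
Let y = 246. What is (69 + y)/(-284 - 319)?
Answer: -35/67 ≈ -0.52239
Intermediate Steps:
(69 + y)/(-284 - 319) = (69 + 246)/(-284 - 319) = 315/(-603) = 315*(-1/603) = -35/67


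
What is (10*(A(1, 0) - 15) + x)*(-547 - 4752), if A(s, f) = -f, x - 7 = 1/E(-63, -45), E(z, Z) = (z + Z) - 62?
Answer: 128823989/170 ≈ 7.5779e+5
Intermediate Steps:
E(z, Z) = -62 + Z + z (E(z, Z) = (Z + z) - 62 = -62 + Z + z)
x = 1189/170 (x = 7 + 1/(-62 - 45 - 63) = 7 + 1/(-170) = 7 - 1/170 = 1189/170 ≈ 6.9941)
(10*(A(1, 0) - 15) + x)*(-547 - 4752) = (10*(-1*0 - 15) + 1189/170)*(-547 - 4752) = (10*(0 - 15) + 1189/170)*(-5299) = (10*(-15) + 1189/170)*(-5299) = (-150 + 1189/170)*(-5299) = -24311/170*(-5299) = 128823989/170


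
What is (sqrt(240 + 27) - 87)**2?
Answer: (87 - sqrt(267))**2 ≈ 4992.8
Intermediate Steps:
(sqrt(240 + 27) - 87)**2 = (sqrt(267) - 87)**2 = (-87 + sqrt(267))**2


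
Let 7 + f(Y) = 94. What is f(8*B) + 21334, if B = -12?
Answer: 21421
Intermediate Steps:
f(Y) = 87 (f(Y) = -7 + 94 = 87)
f(8*B) + 21334 = 87 + 21334 = 21421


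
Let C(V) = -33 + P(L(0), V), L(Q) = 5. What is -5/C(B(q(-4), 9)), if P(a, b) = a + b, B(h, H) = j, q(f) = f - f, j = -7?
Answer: ⅐ ≈ 0.14286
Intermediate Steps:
q(f) = 0
B(h, H) = -7
C(V) = -28 + V (C(V) = -33 + (5 + V) = -28 + V)
-5/C(B(q(-4), 9)) = -5/(-28 - 7) = -5/(-35) = -5*(-1/35) = ⅐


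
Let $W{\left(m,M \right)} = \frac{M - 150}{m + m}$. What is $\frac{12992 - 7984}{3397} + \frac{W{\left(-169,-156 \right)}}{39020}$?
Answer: $\frac{33025174781}{22401108860} \approx 1.4743$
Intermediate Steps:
$W{\left(m,M \right)} = \frac{-150 + M}{2 m}$
$\frac{12992 - 7984}{3397} + \frac{W{\left(-169,-156 \right)}}{39020} = \frac{12992 - 7984}{3397} + \frac{\frac{1}{2} \frac{1}{-169} \left(-150 - 156\right)}{39020} = \left(12992 - 7984\right) \frac{1}{3397} + \frac{1}{2} \left(- \frac{1}{169}\right) \left(-306\right) \frac{1}{39020} = 5008 \cdot \frac{1}{3397} + \frac{153}{169} \cdot \frac{1}{39020} = \frac{5008}{3397} + \frac{153}{6594380} = \frac{33025174781}{22401108860}$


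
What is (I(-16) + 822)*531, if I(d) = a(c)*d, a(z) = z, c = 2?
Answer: 419490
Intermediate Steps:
I(d) = 2*d
(I(-16) + 822)*531 = (2*(-16) + 822)*531 = (-32 + 822)*531 = 790*531 = 419490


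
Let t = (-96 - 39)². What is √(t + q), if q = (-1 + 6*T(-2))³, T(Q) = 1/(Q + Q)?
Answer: 5*√11654/4 ≈ 134.94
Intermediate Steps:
T(Q) = 1/(2*Q)
t = 18225 (t = (-135)² = 18225)
q = -125/8 (q = (-1 + 6*((½)/(-2)))³ = (-1 + 6*((½)*(-½)))³ = (-1 + 6*(-¼))³ = (-1 - 3/2)³ = (-5/2)³ = -125/8 ≈ -15.625)
√(t + q) = √(18225 - 125/8) = √(145675/8) = 5*√11654/4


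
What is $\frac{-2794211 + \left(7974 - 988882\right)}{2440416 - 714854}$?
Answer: $- \frac{3775119}{1725562} \approx -2.1878$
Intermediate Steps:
$\frac{-2794211 + \left(7974 - 988882\right)}{2440416 - 714854} = \frac{-2794211 - 980908}{1725562} = \left(-3775119\right) \frac{1}{1725562} = - \frac{3775119}{1725562}$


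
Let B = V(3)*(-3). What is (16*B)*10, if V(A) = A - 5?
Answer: 960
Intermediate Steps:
V(A) = -5 + A
B = 6 (B = (-5 + 3)*(-3) = -2*(-3) = 6)
(16*B)*10 = (16*6)*10 = 96*10 = 960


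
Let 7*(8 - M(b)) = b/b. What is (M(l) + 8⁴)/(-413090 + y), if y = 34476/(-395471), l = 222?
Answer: -668276201/67268002886 ≈ -0.0099345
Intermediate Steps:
M(b) = 55/7 (M(b) = 8 - b/(7*b) = 8 - ⅐*1 = 8 - ⅐ = 55/7)
y = -2028/23263 (y = 34476*(-1/395471) = -2028/23263 ≈ -0.087177)
(M(l) + 8⁴)/(-413090 + y) = (55/7 + 8⁴)/(-413090 - 2028/23263) = (55/7 + 4096)/(-9609714698/23263) = (28727/7)*(-23263/9609714698) = -668276201/67268002886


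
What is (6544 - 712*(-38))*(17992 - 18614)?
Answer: -20899200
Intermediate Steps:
(6544 - 712*(-38))*(17992 - 18614) = (6544 + 27056)*(-622) = 33600*(-622) = -20899200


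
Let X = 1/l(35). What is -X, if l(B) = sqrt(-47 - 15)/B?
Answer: 35*I*sqrt(62)/62 ≈ 4.445*I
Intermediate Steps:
l(B) = I*sqrt(62)/B (l(B) = sqrt(-62)/B = (I*sqrt(62))/B = I*sqrt(62)/B)
X = -35*I*sqrt(62)/62 (X = 1/(I*sqrt(62)/35) = -35*I*sqrt(62)/62 ≈ -4.445*I)
-X = -(-35)*I*sqrt(62)/62 = 35*I*sqrt(62)/62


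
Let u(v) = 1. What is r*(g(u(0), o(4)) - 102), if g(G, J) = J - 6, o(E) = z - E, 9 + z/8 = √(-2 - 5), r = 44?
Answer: -8096 + 352*I*√7 ≈ -8096.0 + 931.3*I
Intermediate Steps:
z = -72 + 8*I*√7 (z = -72 + 8*√(-2 - 5) = -72 + 8*√(-7) = -72 + 8*(I*√7) = -72 + 8*I*√7 ≈ -72.0 + 21.166*I)
o(E) = -72 - E + 8*I*√7 (o(E) = (-72 + 8*I*√7) - E = -72 - E + 8*I*√7)
g(G, J) = -6 + J
r*(g(u(0), o(4)) - 102) = 44*((-6 + (-72 - 1*4 + 8*I*√7)) - 102) = 44*((-6 + (-72 - 4 + 8*I*√7)) - 102) = 44*((-6 + (-76 + 8*I*√7)) - 102) = 44*((-82 + 8*I*√7) - 102) = 44*(-184 + 8*I*√7) = -8096 + 352*I*√7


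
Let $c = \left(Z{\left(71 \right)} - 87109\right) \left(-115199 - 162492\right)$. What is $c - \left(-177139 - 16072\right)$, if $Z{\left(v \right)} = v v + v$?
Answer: $22770022138$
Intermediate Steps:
$Z{\left(v \right)} = v + v^{2}$ ($Z{\left(v \right)} = v^{2} + v = v + v^{2}$)
$c = 22769828927$ ($c = \left(71 \left(1 + 71\right) - 87109\right) \left(-115199 - 162492\right) = \left(71 \cdot 72 - 87109\right) \left(-277691\right) = \left(5112 - 87109\right) \left(-277691\right) = \left(-81997\right) \left(-277691\right) = 22769828927$)
$c - \left(-177139 - 16072\right) = 22769828927 - \left(-177139 - 16072\right) = 22769828927 - -193211 = 22769828927 + 193211 = 22770022138$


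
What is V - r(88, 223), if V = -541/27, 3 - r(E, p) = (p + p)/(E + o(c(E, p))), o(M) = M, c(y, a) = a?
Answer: -181400/8397 ≈ -21.603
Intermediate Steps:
r(E, p) = 3 - 2*p/(E + p) (r(E, p) = 3 - (p + p)/(E + p) = 3 - 2*p/(E + p))
V = -541/27 (V = -541*1/27 = -541/27 ≈ -20.037)
V - r(88, 223) = -541/27 - (223 + 3*88)/(88 + 223) = -541/27 - (223 + 264)/311 = -541/27 - 487/311 = -181400/8397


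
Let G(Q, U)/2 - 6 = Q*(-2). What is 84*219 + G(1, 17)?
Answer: 18404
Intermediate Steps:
G(Q, U) = 12 - 4*Q (G(Q, U) = 12 + 2*(Q*(-2)) = 12 + 2*(-2*Q) = 12 - 4*Q)
84*219 + G(1, 17) = 84*219 + (12 - 4*1) = 18396 + (12 - 4) = 18396 + 8 = 18404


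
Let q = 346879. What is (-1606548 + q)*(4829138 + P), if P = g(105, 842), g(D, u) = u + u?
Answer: -6085236717918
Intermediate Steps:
g(D, u) = 2*u
P = 1684 (P = 2*842 = 1684)
(-1606548 + q)*(4829138 + P) = (-1606548 + 346879)*(4829138 + 1684) = -1259669*4830822 = -6085236717918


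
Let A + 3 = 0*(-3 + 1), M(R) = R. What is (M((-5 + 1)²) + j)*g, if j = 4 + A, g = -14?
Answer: -238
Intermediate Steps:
A = -3 (A = -3 + 0*(-3 + 1) = -3 + 0*(-2) = -3 + 0 = -3)
j = 1 (j = 4 - 3 = 1)
(M((-5 + 1)²) + j)*g = ((-5 + 1)² + 1)*(-14) = ((-4)² + 1)*(-14) = (16 + 1)*(-14) = 17*(-14) = -238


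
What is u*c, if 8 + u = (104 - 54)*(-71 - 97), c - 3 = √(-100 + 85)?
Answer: -25224 - 8408*I*√15 ≈ -25224.0 - 32564.0*I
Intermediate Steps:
c = 3 + I*√15 (c = 3 + √(-100 + 85) = 3 + √(-15) = 3 + I*√15 ≈ 3.0 + 3.873*I)
u = -8408 (u = -8 + (104 - 54)*(-71 - 97) = -8 + 50*(-168) = -8 - 8400 = -8408)
u*c = -8408*(3 + I*√15) = -25224 - 8408*I*√15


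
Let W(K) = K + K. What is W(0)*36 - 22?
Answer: -22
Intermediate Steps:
W(K) = 2*K
W(0)*36 - 22 = (2*0)*36 - 22 = 0*36 - 22 = 0 - 22 = -22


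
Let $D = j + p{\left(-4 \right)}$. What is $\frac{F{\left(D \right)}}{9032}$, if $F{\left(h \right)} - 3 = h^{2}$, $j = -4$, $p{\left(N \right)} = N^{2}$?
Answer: $\frac{147}{9032} \approx 0.016275$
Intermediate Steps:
$D = 12$ ($D = -4 + \left(-4\right)^{2} = -4 + 16 = 12$)
$F{\left(h \right)} = 3 + h^{2}$
$\frac{F{\left(D \right)}}{9032} = \frac{3 + 12^{2}}{9032} = \left(3 + 144\right) \frac{1}{9032} = 147 \cdot \frac{1}{9032} = \frac{147}{9032}$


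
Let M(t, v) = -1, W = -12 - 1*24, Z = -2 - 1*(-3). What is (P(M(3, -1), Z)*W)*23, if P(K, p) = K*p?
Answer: 828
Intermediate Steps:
Z = 1 (Z = -2 + 3 = 1)
W = -36 (W = -12 - 24 = -36)
(P(M(3, -1), Z)*W)*23 = (-1*1*(-36))*23 = -1*(-36)*23 = 36*23 = 828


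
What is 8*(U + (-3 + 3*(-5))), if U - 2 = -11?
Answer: -216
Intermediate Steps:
U = -9 (U = 2 - 11 = -9)
8*(U + (-3 + 3*(-5))) = 8*(-9 + (-3 + 3*(-5))) = 8*(-9 + (-3 - 15)) = 8*(-9 - 18) = 8*(-27) = -216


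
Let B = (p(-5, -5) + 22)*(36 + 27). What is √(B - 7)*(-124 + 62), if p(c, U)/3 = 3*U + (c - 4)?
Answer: -62*I*√3157 ≈ -3483.6*I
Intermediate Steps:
p(c, U) = -12 + 3*c + 9*U (p(c, U) = 3*(3*U + (c - 4)) = 3*(3*U + (-4 + c)) = 3*(-4 + c + 3*U) = -12 + 3*c + 9*U)
B = -3150 (B = ((-12 + 3*(-5) + 9*(-5)) + 22)*(36 + 27) = ((-12 - 15 - 45) + 22)*63 = (-72 + 22)*63 = -50*63 = -3150)
√(B - 7)*(-124 + 62) = √(-3150 - 7)*(-124 + 62) = √(-3157)*(-62) = (I*√3157)*(-62) = -62*I*√3157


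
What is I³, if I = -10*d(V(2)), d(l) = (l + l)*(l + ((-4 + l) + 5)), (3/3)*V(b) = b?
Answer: -8000000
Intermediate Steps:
V(b) = b
d(l) = 2*l*(1 + 2*l) (d(l) = (2*l)*(l + (1 + l)) = (2*l)*(1 + 2*l) = 2*l*(1 + 2*l))
I = -200 (I = -20*2*(1 + 2*2) = -20*2*(1 + 4) = -20*2*5 = -10*20 = -200)
I³ = (-200)³ = -8000000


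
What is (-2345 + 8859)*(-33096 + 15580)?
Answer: -114099224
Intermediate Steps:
(-2345 + 8859)*(-33096 + 15580) = 6514*(-17516) = -114099224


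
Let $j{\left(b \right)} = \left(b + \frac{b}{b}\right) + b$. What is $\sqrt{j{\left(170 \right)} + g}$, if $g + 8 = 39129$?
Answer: $\sqrt{39462} \approx 198.65$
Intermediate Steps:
$g = 39121$ ($g = -8 + 39129 = 39121$)
$j{\left(b \right)} = 1 + 2 b$ ($j{\left(b \right)} = \left(b + 1\right) + b = \left(1 + b\right) + b = 1 + 2 b$)
$\sqrt{j{\left(170 \right)} + g} = \sqrt{\left(1 + 2 \cdot 170\right) + 39121} = \sqrt{\left(1 + 340\right) + 39121} = \sqrt{341 + 39121} = \sqrt{39462}$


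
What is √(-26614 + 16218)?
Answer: 2*I*√2599 ≈ 101.96*I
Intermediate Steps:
√(-26614 + 16218) = √(-10396) = 2*I*√2599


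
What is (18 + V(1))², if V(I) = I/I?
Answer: 361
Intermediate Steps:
V(I) = 1
(18 + V(1))² = (18 + 1)² = 19² = 361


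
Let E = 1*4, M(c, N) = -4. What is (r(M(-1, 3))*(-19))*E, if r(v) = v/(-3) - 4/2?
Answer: 152/3 ≈ 50.667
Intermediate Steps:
r(v) = -2 - v/3 (r(v) = v*(-⅓) - 4*½ = -v/3 - 2 = -2 - v/3)
E = 4
(r(M(-1, 3))*(-19))*E = ((-2 - ⅓*(-4))*(-19))*4 = ((-2 + 4/3)*(-19))*4 = -⅔*(-19)*4 = (38/3)*4 = 152/3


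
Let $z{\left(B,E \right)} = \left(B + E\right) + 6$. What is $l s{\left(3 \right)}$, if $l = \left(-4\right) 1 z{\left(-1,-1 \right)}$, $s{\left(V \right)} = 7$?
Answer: $-112$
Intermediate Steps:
$z{\left(B,E \right)} = 6 + B + E$
$l = -16$ ($l = \left(-4\right) 1 \left(6 - 1 - 1\right) = \left(-4\right) 4 = -16$)
$l s{\left(3 \right)} = \left(-16\right) 7 = -112$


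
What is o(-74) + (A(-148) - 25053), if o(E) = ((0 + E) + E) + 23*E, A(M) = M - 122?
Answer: -27173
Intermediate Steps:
A(M) = -122 + M
o(E) = 25*E (o(E) = (E + E) + 23*E = 2*E + 23*E = 25*E)
o(-74) + (A(-148) - 25053) = 25*(-74) + ((-122 - 148) - 25053) = -1850 + (-270 - 25053) = -1850 - 25323 = -27173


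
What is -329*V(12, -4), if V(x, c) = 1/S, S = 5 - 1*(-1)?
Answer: -329/6 ≈ -54.833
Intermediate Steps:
S = 6 (S = 5 + 1 = 6)
V(x, c) = 1/6
-329*V(12, -4) = -329*1/6 = -329/6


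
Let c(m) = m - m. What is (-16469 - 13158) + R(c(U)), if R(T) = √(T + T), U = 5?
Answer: -29627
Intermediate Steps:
c(m) = 0
R(T) = √2*√T (R(T) = √(2*T) = √2*√T)
(-16469 - 13158) + R(c(U)) = (-16469 - 13158) + √2*√0 = -29627 + √2*0 = -29627 + 0 = -29627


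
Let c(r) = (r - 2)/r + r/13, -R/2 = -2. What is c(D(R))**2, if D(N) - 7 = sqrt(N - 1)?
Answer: 10773/6877 + 26568*sqrt(3)/89401 ≈ 2.0813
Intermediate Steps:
R = 4 (R = -2*(-2) = 4)
D(N) = 7 + sqrt(-1 + N) (D(N) = 7 + sqrt(N - 1) = 7 + sqrt(-1 + N))
c(r) = r/13 + (-2 + r)/r (c(r) = (-2 + r)/r + r*(1/13) = (-2 + r)/r + r/13 = r/13 + (-2 + r)/r)
c(D(R))**2 = (1 - 2/(7 + sqrt(-1 + 4)) + (7 + sqrt(-1 + 4))/13)**2 = (1 - 2/(7 + sqrt(3)) + (7 + sqrt(3))/13)**2 = (1 - 2/(7 + sqrt(3)) + (7/13 + sqrt(3)/13))**2 = (20/13 - 2/(7 + sqrt(3)) + sqrt(3)/13)**2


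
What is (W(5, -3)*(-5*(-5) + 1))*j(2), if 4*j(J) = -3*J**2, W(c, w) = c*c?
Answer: -1950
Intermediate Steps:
W(c, w) = c**2
j(J) = -3*J**2/4 (j(J) = (-3*J**2)/4 = -3*J**2/4)
(W(5, -3)*(-5*(-5) + 1))*j(2) = (5**2*(-5*(-5) + 1))*(-3/4*2**2) = (25*(25 + 1))*(-3/4*4) = (25*26)*(-3) = 650*(-3) = -1950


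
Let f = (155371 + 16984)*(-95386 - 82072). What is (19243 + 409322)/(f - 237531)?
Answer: -428565/30586011121 ≈ -1.4012e-5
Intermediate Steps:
f = -30585773590 (f = 172355*(-177458) = -30585773590)
(19243 + 409322)/(f - 237531) = (19243 + 409322)/(-30585773590 - 237531) = 428565/(-30586011121) = 428565*(-1/30586011121) = -428565/30586011121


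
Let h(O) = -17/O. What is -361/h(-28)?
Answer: -10108/17 ≈ -594.59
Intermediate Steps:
-361/h(-28) = -361/((-17/(-28))) = -361/((-17*(-1/28))) = -361/17/28 = -361*28/17 = -10108/17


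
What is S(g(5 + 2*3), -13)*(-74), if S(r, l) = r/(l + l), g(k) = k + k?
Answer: 814/13 ≈ 62.615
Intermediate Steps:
g(k) = 2*k
S(r, l) = r/(2*l) (S(r, l) = r/((2*l)) = r*(1/(2*l)) = r/(2*l))
S(g(5 + 2*3), -13)*(-74) = ((½)*(2*(5 + 2*3))/(-13))*(-74) = ((½)*(2*(5 + 6))*(-1/13))*(-74) = ((½)*(2*11)*(-1/13))*(-74) = ((½)*22*(-1/13))*(-74) = -11/13*(-74) = 814/13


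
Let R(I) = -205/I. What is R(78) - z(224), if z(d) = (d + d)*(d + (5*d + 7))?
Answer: -47209549/78 ≈ -6.0525e+5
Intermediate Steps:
z(d) = 2*d*(7 + 6*d) (z(d) = (2*d)*(d + (7 + 5*d)) = (2*d)*(7 + 6*d) = 2*d*(7 + 6*d))
R(78) - z(224) = -205/78 - 2*224*(7 + 6*224) = -205*1/78 - 2*224*(7 + 1344) = -205/78 - 2*224*1351 = -205/78 - 1*605248 = -205/78 - 605248 = -47209549/78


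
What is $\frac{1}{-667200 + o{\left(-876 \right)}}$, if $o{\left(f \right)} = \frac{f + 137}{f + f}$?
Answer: $- \frac{1752}{1168933661} \approx -1.4988 \cdot 10^{-6}$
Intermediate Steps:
$o{\left(f \right)} = \frac{137 + f}{2 f}$
$\frac{1}{-667200 + o{\left(-876 \right)}} = \frac{1}{-667200 + \frac{137 - 876}{2 \left(-876\right)}} = \frac{1}{-667200 + \frac{1}{2} \left(- \frac{1}{876}\right) \left(-739\right)} = \frac{1}{-667200 + \frac{739}{1752}} = \frac{1}{- \frac{1168933661}{1752}} = - \frac{1752}{1168933661}$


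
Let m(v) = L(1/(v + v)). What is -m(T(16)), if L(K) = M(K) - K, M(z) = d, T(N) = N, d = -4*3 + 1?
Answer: 353/32 ≈ 11.031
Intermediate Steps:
d = -11 (d = -12 + 1 = -11)
M(z) = -11
L(K) = -11 - K
m(v) = -11 - 1/(2*v) (m(v) = -11 - 1/(v + v) = -11 - 1/(2*v))
-m(T(16)) = -(-11 - ½/16) = -(-11 - ½*1/16) = -(-11 - 1/32) = -1*(-353/32) = 353/32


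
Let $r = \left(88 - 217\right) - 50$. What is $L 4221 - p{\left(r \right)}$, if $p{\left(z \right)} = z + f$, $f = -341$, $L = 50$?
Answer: $211570$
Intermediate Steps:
$r = -179$ ($r = -129 - 50 = -179$)
$p{\left(z \right)} = -341 + z$ ($p{\left(z \right)} = z - 341 = -341 + z$)
$L 4221 - p{\left(r \right)} = 50 \cdot 4221 - \left(-341 - 179\right) = 211050 - -520 = 211050 + 520 = 211570$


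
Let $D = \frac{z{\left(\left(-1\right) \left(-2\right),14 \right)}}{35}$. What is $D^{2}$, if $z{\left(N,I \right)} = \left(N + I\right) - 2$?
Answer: $\frac{4}{25} \approx 0.16$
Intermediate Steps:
$z{\left(N,I \right)} = -2 + I + N$ ($z{\left(N,I \right)} = \left(I + N\right) - 2 = -2 + I + N$)
$D = \frac{2}{5}$ ($D = \frac{-2 + 14 - -2}{35} = \left(-2 + 14 + 2\right) \frac{1}{35} = 14 \cdot \frac{1}{35} = \frac{2}{5} \approx 0.4$)
$D^{2} = \left(\frac{2}{5}\right)^{2} = \frac{4}{25}$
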